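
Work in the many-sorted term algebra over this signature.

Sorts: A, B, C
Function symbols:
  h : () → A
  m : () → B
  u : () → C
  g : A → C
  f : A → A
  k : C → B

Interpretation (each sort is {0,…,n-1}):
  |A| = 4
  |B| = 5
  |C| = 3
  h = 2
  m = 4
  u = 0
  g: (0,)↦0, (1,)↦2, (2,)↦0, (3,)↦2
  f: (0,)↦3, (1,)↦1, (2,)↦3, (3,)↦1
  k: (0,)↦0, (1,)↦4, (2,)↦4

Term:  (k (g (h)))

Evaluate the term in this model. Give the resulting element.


  h = 2
  (g (h)) = g(2,) = 0
  (k (g (h))) = k(0,) = 0

value = 0


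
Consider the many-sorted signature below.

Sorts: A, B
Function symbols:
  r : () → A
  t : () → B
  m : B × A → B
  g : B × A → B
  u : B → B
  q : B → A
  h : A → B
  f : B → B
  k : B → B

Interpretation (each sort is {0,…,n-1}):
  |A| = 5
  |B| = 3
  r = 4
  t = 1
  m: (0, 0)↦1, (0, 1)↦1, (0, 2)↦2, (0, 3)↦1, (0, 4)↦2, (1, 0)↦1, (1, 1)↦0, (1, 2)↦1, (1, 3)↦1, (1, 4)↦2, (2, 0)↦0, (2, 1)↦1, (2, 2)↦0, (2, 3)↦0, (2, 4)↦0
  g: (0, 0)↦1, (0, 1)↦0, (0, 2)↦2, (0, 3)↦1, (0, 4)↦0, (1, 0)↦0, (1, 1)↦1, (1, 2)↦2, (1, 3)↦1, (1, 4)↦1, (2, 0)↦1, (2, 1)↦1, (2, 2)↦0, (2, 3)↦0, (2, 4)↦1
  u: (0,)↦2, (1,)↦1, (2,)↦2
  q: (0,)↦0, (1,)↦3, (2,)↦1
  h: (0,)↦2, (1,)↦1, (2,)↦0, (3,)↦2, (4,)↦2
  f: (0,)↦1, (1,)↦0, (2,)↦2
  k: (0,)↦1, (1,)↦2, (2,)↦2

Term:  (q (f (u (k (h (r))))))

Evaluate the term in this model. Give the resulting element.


  r = 4
  (h (r)) = h(4,) = 2
  (k (h (r))) = k(2,) = 2
  (u (k (h (r)))) = u(2,) = 2
  (f (u (k (h (r))))) = f(2,) = 2
  (q (f (u (k (h (r)))))) = q(2,) = 1

value = 1


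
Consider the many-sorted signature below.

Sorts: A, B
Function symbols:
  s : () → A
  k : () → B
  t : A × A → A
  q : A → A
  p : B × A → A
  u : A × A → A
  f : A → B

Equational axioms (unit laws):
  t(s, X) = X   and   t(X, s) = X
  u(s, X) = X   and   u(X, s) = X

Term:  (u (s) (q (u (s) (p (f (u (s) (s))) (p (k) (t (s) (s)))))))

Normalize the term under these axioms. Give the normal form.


1. (u (s) (q (u (s) (p (f (u (s) (s))) (p (k) (t (s) (s)))))))  →  (q (u (s) (p (f (u (s) (s))) (p (k) (t (s) (s))))))
2. (q (u (s) (p (f (u (s) (s))) (p (k) (t (s) (s))))))  →  (q (p (f (u (s) (s))) (p (k) (t (s) (s)))))
3. (q (p (f (u (s) (s))) (p (k) (t (s) (s)))))  →  (q (p (f (s)) (p (k) (t (s) (s)))))
4. (q (p (f (s)) (p (k) (t (s) (s)))))  →  (q (p (f (s)) (p (k) (s))))

normal form = (q (p (f (s)) (p (k) (s))))


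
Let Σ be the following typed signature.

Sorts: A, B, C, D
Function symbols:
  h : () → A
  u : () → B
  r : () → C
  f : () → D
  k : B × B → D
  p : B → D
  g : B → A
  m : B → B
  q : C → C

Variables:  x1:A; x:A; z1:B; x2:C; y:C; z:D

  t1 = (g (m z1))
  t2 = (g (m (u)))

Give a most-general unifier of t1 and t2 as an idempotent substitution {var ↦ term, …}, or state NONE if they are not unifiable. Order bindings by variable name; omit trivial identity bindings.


{z1 ↦ (u)}


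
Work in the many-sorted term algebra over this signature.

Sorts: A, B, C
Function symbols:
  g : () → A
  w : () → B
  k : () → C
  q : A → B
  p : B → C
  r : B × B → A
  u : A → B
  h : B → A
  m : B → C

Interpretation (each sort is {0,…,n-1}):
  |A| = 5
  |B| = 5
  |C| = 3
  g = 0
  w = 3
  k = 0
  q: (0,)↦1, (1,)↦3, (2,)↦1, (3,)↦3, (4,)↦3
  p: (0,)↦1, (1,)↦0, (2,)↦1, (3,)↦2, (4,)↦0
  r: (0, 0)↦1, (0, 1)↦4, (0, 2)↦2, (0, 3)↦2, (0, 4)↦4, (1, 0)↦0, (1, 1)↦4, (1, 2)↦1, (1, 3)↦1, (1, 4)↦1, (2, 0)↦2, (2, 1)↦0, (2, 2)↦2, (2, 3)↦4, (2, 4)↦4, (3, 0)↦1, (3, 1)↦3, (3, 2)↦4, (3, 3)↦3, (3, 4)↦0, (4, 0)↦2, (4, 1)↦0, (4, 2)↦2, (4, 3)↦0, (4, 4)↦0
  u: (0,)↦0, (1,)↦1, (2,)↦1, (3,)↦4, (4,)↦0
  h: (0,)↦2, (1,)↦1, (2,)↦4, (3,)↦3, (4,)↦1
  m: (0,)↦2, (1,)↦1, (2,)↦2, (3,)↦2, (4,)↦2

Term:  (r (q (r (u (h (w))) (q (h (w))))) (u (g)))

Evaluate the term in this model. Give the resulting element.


value = 0

  w = 3
  (h (w)) = h(3,) = 3
  (u (h (w))) = u(3,) = 4
  w = 3
  (h (w)) = h(3,) = 3
  (q (h (w))) = q(3,) = 3
  (r (u (h (w))) (q (h (w)))) = r(4, 3) = 0
  (q (r (u (h (w))) (q (h (w))))) = q(0,) = 1
  g = 0
  (u (g)) = u(0,) = 0
  (r (q (r (u (h (w))) (q (h (w))))) (u (g))) = r(1, 0) = 0


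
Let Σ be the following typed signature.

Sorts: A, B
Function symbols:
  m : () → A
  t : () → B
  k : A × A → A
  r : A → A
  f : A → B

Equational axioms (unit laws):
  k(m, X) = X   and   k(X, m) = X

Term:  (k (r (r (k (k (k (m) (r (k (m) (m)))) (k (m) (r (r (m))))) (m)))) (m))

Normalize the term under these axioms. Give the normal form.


normal form = (r (r (k (r (m)) (r (r (m))))))

1. (k (r (r (k (k (k (m) (r (k (m) (m)))) (k (m) (r (r (m))))) (m)))) (m))  →  (r (r (k (k (k (m) (r (k (m) (m)))) (k (m) (r (r (m))))) (m))))
2. (r (r (k (k (k (m) (r (k (m) (m)))) (k (m) (r (r (m))))) (m))))  →  (r (r (k (k (m) (r (k (m) (m)))) (k (m) (r (r (m)))))))
3. (r (r (k (k (m) (r (k (m) (m)))) (k (m) (r (r (m)))))))  →  (r (r (k (r (k (m) (m))) (k (m) (r (r (m)))))))
4. (r (r (k (r (k (m) (m))) (k (m) (r (r (m)))))))  →  (r (r (k (r (m)) (k (m) (r (r (m)))))))
5. (r (r (k (r (m)) (k (m) (r (r (m)))))))  →  (r (r (k (r (m)) (r (r (m))))))


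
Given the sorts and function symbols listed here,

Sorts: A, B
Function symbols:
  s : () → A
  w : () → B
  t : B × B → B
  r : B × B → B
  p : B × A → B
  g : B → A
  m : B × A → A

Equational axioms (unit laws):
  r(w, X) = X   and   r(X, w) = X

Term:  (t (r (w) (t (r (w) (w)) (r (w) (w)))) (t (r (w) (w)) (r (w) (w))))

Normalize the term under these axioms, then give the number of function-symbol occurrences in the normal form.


1. (t (r (w) (t (r (w) (w)) (r (w) (w)))) (t (r (w) (w)) (r (w) (w))))  →  (t (t (r (w) (w)) (r (w) (w))) (t (r (w) (w)) (r (w) (w))))
2. (t (t (r (w) (w)) (r (w) (w))) (t (r (w) (w)) (r (w) (w))))  →  (t (t (w) (r (w) (w))) (t (r (w) (w)) (r (w) (w))))
3. (t (t (w) (r (w) (w))) (t (r (w) (w)) (r (w) (w))))  →  (t (t (w) (w)) (t (r (w) (w)) (r (w) (w))))
4. (t (t (w) (w)) (t (r (w) (w)) (r (w) (w))))  →  (t (t (w) (w)) (t (w) (r (w) (w))))
5. (t (t (w) (w)) (t (w) (r (w) (w))))  →  (t (t (w) (w)) (t (w) (w)))
normal form: (t (t (w) (w)) (t (w) (w)))

size = 7


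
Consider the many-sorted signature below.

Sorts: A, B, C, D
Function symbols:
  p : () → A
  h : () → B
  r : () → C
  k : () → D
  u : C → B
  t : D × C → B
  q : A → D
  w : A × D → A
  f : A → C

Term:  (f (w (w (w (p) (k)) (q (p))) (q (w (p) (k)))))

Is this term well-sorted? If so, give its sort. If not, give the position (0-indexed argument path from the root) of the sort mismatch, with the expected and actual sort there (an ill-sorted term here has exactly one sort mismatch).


        (p) : A
        (k) : D
      (w (p) (k)) : A
        (p) : A
      (q (p)) : D
    (w (w (p) (k)) (q (p))) : A
        (p) : A
        (k) : D
      (w (p) (k)) : A
    (q (w (p) (k))) : D
  (w (w (w (p) (k)) (q (p))) (q (w (p) (k)))) : A
(f (w (w (w (p) (k)) (q (p))) (q (w (p) (k))))) : C

well-sorted; sort = C


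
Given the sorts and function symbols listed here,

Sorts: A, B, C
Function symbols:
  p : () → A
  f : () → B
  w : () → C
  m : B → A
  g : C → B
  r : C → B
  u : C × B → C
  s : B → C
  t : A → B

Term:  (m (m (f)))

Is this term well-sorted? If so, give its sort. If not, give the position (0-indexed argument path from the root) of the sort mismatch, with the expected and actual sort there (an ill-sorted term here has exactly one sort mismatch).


ill-sorted at position [0]: expected B, got A

    (f) : B
  (m (f)) : A
(m (m (f))) : ✗ arg 0 at [0] has sort A, expected B


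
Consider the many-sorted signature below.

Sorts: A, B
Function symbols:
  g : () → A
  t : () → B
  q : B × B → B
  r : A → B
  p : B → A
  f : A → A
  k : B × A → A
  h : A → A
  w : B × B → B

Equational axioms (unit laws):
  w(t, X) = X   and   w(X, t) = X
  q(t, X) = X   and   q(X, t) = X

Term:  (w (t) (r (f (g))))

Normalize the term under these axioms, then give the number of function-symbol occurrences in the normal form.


1. (w (t) (r (f (g))))  →  (r (f (g)))
normal form: (r (f (g)))

size = 3


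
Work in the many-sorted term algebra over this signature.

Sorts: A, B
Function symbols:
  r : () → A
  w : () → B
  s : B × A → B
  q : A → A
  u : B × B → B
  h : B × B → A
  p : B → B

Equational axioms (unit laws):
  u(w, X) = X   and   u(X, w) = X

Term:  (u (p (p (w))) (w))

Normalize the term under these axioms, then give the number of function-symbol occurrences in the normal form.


1. (u (p (p (w))) (w))  →  (p (p (w)))
normal form: (p (p (w)))

size = 3


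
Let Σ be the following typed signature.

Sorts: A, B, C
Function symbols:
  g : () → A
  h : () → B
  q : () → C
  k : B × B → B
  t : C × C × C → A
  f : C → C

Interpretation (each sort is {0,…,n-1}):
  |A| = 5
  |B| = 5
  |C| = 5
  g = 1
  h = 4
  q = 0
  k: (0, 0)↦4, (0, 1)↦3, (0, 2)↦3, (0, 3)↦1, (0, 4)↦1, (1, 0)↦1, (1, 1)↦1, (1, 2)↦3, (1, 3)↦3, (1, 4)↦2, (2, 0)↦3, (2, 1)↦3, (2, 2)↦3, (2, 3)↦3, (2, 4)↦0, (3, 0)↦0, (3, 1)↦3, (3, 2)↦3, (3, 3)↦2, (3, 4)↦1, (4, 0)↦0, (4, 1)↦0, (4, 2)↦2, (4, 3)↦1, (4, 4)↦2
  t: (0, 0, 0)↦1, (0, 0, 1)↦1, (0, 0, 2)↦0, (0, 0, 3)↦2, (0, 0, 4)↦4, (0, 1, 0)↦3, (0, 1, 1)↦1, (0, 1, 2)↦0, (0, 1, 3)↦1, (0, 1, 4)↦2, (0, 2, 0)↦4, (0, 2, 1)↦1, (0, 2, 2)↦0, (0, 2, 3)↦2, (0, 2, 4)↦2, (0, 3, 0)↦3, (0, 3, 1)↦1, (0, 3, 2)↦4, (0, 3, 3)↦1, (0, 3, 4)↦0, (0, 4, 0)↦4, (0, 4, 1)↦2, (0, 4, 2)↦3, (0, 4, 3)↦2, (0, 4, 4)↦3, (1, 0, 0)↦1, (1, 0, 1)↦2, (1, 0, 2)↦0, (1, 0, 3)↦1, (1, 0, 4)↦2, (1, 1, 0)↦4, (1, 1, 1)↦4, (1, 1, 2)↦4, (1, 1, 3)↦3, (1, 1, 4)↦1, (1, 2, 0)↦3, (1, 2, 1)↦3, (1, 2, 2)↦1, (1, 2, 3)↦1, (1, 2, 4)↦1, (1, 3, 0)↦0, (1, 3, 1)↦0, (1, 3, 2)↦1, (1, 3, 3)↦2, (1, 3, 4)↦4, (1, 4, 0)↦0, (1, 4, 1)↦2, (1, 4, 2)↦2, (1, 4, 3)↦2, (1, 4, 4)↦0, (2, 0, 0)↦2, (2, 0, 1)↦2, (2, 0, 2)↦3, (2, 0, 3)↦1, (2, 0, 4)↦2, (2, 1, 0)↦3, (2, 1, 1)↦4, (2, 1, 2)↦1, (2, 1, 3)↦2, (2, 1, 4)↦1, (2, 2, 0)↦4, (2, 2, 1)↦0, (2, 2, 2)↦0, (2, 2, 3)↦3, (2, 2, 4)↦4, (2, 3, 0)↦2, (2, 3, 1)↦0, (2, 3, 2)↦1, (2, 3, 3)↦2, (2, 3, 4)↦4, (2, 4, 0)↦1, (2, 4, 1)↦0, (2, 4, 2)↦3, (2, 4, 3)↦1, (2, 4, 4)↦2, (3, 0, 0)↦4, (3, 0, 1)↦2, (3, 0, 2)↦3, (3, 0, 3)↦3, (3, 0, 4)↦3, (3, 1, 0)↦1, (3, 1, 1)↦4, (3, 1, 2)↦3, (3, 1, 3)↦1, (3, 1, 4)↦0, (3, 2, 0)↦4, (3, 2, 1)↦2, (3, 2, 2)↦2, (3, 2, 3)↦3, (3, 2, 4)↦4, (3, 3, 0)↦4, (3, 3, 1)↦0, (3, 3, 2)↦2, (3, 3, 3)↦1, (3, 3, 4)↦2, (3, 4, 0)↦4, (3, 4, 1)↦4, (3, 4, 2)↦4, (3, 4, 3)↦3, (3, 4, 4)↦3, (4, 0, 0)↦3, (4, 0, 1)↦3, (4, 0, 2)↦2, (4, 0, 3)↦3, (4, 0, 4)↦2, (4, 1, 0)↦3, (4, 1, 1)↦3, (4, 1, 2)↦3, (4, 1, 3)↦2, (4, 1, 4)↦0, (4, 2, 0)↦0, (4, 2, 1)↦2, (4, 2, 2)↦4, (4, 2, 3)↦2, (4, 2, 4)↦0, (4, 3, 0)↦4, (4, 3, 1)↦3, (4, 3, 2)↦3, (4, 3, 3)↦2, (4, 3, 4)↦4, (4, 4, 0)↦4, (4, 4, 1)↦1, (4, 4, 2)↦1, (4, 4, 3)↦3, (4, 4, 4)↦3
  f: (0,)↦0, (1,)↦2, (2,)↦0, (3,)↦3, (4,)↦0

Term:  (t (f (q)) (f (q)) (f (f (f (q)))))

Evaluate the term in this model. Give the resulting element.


value = 1

  q = 0
  (f (q)) = f(0,) = 0
  q = 0
  (f (q)) = f(0,) = 0
  q = 0
  (f (q)) = f(0,) = 0
  (f (f (q))) = f(0,) = 0
  (f (f (f (q)))) = f(0,) = 0
  (t (f (q)) (f (q)) (f (f (f (q))))) = t(0, 0, 0) = 1


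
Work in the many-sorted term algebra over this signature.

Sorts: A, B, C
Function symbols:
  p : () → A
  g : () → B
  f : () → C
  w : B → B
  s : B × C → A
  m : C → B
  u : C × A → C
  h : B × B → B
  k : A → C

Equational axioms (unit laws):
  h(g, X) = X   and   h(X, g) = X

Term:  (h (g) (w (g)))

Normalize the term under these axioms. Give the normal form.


normal form = (w (g))

1. (h (g) (w (g)))  →  (w (g))


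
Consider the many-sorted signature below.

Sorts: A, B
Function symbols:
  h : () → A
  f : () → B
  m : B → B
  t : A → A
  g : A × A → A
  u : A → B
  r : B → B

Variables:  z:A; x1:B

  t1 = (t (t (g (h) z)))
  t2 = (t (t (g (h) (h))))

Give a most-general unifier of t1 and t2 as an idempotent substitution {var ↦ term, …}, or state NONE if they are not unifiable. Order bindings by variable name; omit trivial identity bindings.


{z ↦ (h)}


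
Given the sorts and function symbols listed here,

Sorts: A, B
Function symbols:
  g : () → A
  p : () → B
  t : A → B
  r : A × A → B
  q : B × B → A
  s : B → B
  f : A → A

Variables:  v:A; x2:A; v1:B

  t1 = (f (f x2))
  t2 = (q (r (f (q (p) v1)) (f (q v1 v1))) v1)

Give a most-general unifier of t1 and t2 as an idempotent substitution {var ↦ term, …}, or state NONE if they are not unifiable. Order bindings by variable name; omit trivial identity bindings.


head clash or occurs-check failure — not unifiable

NONE (not unifiable)


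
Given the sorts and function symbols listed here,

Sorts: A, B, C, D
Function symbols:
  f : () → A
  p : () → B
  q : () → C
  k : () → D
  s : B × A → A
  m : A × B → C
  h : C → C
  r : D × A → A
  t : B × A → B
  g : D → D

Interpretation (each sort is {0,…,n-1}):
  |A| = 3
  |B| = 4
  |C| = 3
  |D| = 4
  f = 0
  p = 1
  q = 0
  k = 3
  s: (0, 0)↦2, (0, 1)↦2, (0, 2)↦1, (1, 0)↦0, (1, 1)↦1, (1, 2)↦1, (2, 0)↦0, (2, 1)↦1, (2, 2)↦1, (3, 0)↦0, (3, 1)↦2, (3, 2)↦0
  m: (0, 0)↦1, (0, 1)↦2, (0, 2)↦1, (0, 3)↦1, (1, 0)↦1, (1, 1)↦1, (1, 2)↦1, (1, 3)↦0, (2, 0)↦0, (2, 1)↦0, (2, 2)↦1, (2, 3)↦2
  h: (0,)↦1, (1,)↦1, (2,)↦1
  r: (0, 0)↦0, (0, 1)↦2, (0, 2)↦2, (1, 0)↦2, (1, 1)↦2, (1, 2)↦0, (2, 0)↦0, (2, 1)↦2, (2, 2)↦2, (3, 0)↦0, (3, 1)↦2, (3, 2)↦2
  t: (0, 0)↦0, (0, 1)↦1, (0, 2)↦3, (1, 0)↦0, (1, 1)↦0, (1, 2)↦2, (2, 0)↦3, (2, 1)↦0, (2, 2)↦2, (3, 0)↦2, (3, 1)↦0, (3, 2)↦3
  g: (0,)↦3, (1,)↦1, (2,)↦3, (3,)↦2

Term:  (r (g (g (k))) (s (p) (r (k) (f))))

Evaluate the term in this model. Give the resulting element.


value = 0

  k = 3
  (g (k)) = g(3,) = 2
  (g (g (k))) = g(2,) = 3
  p = 1
  k = 3
  f = 0
  (r (k) (f)) = r(3, 0) = 0
  (s (p) (r (k) (f))) = s(1, 0) = 0
  (r (g (g (k))) (s (p) (r (k) (f)))) = r(3, 0) = 0


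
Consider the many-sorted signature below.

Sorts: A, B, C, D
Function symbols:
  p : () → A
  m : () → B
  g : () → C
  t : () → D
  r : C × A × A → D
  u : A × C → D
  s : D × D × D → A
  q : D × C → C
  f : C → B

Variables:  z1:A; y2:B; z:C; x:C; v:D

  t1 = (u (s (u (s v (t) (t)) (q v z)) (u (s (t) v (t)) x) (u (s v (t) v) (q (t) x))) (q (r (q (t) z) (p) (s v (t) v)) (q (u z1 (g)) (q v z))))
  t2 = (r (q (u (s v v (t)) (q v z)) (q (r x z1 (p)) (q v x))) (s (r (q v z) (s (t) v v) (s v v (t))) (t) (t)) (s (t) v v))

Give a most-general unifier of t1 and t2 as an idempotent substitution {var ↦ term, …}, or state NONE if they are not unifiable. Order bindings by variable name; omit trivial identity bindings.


head clash or occurs-check failure — not unifiable

NONE (not unifiable)


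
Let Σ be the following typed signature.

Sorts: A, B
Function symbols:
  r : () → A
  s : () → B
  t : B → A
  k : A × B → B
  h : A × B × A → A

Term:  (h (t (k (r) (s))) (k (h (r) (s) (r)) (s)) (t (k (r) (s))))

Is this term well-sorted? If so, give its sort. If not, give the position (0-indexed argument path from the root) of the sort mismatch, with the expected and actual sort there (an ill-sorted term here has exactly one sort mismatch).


      (r) : A
      (s) : B
    (k (r) (s)) : B
  (t (k (r) (s))) : A
      (r) : A
      (s) : B
      (r) : A
    (h (r) (s) (r)) : A
    (s) : B
  (k (h (r) (s) (r)) (s)) : B
      (r) : A
      (s) : B
    (k (r) (s)) : B
  (t (k (r) (s))) : A
(h (t (k (r) (s))) (k (h (r) (s) (r)) (s)) (t (k (r) (s)))) : A

well-sorted; sort = A


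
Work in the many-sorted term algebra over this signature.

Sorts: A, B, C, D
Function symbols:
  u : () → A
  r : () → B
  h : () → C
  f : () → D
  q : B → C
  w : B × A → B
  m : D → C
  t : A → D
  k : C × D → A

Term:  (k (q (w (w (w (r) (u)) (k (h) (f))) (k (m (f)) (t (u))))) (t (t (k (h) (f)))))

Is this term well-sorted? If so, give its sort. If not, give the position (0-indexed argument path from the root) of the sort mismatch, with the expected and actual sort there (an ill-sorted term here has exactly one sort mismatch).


ill-sorted at position [1, 0]: expected A, got D

          (r) : B
          (u) : A
        (w (r) (u)) : B
          (h) : C
          (f) : D
        (k (h) (f)) : A
      (w (w (r) (u)) (k (h) (f))) : B
          (f) : D
        (m (f)) : C
          (u) : A
        (t (u)) : D
      (k (m (f)) (t (u))) : A
    (w (w (w (r) (u)) (k (h) (f))) (k (m (f)) (t (u)))) : B
  (q (w (w (w (r) (u)) (k (h) (f))) (k (m (f)) (t (u))))) : C
        (h) : C
        (f) : D
      (k (h) (f)) : A
    (t (k (h) (f))) : D
  (t (t (k (h) (f)))) : ✗ arg 0 at [1, 0] has sort D, expected A


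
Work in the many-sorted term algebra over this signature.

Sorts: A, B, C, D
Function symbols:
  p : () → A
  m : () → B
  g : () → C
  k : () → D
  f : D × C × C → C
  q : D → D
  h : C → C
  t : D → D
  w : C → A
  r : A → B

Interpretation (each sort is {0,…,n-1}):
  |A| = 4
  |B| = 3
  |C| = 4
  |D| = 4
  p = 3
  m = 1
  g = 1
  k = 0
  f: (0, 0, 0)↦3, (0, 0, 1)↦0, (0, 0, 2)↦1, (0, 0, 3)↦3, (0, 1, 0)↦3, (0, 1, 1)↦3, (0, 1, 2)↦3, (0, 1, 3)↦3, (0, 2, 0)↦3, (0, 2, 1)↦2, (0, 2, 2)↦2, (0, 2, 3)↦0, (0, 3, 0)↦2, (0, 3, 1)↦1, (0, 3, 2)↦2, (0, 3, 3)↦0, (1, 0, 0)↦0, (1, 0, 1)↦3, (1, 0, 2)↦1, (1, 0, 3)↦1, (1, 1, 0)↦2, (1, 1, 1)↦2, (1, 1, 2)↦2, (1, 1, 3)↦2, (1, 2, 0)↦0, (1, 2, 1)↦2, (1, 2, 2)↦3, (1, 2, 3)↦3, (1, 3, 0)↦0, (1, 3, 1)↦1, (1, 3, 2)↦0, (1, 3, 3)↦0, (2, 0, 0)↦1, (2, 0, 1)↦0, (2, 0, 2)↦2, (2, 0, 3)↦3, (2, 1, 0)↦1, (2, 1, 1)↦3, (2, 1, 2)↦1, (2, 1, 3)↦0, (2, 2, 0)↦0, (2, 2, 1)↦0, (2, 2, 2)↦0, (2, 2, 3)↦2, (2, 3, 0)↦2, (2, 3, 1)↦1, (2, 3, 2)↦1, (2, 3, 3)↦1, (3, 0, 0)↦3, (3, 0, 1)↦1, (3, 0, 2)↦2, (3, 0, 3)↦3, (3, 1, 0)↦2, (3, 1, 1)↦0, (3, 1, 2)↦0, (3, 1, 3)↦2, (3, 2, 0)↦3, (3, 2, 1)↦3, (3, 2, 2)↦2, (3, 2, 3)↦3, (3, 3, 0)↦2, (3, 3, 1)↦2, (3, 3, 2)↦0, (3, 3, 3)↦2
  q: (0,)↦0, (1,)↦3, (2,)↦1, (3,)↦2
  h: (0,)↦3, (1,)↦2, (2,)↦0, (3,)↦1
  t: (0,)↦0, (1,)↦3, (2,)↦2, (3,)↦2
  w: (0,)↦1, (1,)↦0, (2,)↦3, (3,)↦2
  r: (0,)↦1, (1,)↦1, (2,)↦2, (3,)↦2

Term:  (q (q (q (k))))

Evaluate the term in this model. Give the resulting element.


  k = 0
  (q (k)) = q(0,) = 0
  (q (q (k))) = q(0,) = 0
  (q (q (q (k)))) = q(0,) = 0

value = 0


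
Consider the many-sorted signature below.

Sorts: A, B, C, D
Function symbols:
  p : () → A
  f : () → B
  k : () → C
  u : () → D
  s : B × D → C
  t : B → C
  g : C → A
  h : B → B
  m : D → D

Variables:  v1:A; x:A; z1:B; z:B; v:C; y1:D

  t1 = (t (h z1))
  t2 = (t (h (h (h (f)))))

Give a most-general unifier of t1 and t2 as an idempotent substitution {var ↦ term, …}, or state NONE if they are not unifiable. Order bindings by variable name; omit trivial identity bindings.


{z1 ↦ (h (h (f)))}


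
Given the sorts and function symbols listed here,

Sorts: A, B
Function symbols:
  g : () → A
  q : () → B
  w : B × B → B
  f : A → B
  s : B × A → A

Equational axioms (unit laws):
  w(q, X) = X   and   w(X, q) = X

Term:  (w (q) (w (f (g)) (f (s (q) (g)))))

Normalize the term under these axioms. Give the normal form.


1. (w (q) (w (f (g)) (f (s (q) (g)))))  →  (w (f (g)) (f (s (q) (g))))

normal form = (w (f (g)) (f (s (q) (g))))


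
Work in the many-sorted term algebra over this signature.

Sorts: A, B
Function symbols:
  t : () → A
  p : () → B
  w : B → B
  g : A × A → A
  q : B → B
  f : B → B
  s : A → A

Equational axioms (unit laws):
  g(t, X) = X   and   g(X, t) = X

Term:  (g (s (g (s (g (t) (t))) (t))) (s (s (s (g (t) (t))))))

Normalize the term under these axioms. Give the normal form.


normal form = (g (s (s (t))) (s (s (s (t)))))

1. (g (s (g (s (g (t) (t))) (t))) (s (s (s (g (t) (t))))))  →  (g (s (s (g (t) (t)))) (s (s (s (g (t) (t))))))
2. (g (s (s (g (t) (t)))) (s (s (s (g (t) (t))))))  →  (g (s (s (t))) (s (s (s (g (t) (t))))))
3. (g (s (s (t))) (s (s (s (g (t) (t))))))  →  (g (s (s (t))) (s (s (s (t)))))


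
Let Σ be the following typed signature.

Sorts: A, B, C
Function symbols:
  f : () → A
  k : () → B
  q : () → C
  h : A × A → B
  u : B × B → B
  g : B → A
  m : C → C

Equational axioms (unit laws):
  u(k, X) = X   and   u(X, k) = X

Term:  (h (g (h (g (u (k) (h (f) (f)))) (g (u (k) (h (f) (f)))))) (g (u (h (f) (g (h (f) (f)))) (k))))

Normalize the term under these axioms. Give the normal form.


1. (h (g (h (g (u (k) (h (f) (f)))) (g (u (k) (h (f) (f)))))) (g (u (h (f) (g (h (f) (f)))) (k))))  →  (h (g (h (g (h (f) (f))) (g (u (k) (h (f) (f)))))) (g (u (h (f) (g (h (f) (f)))) (k))))
2. (h (g (h (g (h (f) (f))) (g (u (k) (h (f) (f)))))) (g (u (h (f) (g (h (f) (f)))) (k))))  →  (h (g (h (g (h (f) (f))) (g (h (f) (f))))) (g (u (h (f) (g (h (f) (f)))) (k))))
3. (h (g (h (g (h (f) (f))) (g (h (f) (f))))) (g (u (h (f) (g (h (f) (f)))) (k))))  →  (h (g (h (g (h (f) (f))) (g (h (f) (f))))) (g (h (f) (g (h (f) (f))))))

normal form = (h (g (h (g (h (f) (f))) (g (h (f) (f))))) (g (h (f) (g (h (f) (f))))))


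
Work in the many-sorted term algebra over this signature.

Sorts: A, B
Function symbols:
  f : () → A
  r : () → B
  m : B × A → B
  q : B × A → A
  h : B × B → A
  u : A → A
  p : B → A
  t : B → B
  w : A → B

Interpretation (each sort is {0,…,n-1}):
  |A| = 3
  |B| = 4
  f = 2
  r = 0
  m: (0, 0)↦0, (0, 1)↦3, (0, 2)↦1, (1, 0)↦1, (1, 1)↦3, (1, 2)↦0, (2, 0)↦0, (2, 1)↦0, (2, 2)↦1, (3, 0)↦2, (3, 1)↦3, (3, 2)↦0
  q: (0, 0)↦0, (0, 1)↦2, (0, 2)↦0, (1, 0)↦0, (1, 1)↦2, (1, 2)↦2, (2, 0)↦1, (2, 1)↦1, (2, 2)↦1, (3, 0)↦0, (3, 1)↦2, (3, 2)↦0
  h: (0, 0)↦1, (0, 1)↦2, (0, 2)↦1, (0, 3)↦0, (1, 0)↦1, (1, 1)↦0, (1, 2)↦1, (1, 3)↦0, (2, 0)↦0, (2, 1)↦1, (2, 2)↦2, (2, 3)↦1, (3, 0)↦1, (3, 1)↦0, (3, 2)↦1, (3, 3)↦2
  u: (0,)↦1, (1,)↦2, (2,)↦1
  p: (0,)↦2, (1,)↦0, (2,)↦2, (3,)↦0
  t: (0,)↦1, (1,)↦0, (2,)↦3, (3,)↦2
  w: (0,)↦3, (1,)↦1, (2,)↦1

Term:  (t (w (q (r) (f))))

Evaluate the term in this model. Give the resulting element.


value = 2

  r = 0
  f = 2
  (q (r) (f)) = q(0, 2) = 0
  (w (q (r) (f))) = w(0,) = 3
  (t (w (q (r) (f)))) = t(3,) = 2


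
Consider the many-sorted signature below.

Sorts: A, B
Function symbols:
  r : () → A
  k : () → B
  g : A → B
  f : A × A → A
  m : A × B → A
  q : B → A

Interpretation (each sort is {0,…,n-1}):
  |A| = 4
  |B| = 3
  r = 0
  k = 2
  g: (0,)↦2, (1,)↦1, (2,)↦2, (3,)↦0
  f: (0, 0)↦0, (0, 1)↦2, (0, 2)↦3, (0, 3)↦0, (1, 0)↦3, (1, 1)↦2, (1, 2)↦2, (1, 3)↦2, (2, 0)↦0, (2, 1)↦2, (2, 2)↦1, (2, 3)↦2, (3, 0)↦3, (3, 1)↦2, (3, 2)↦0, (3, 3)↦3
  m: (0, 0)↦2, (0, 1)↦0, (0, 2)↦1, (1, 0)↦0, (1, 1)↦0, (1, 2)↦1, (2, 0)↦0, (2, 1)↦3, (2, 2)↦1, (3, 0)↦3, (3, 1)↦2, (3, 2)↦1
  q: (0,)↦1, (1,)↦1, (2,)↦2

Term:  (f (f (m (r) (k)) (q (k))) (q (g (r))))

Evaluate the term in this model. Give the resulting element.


  r = 0
  k = 2
  (m (r) (k)) = m(0, 2) = 1
  k = 2
  (q (k)) = q(2,) = 2
  (f (m (r) (k)) (q (k))) = f(1, 2) = 2
  r = 0
  (g (r)) = g(0,) = 2
  (q (g (r))) = q(2,) = 2
  (f (f (m (r) (k)) (q (k))) (q (g (r)))) = f(2, 2) = 1

value = 1


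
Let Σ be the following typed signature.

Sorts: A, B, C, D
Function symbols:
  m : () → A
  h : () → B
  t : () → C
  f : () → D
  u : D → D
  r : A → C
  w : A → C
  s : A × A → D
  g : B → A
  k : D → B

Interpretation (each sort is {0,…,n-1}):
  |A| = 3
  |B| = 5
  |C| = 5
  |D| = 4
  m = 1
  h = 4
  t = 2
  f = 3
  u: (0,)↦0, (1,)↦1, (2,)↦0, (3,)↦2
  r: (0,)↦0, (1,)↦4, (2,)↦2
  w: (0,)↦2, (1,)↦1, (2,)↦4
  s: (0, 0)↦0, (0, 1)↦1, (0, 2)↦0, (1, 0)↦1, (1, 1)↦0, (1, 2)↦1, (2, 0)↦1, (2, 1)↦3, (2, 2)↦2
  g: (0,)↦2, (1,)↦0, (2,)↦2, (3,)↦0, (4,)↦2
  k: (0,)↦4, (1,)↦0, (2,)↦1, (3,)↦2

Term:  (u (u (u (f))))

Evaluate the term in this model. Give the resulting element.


  f = 3
  (u (f)) = u(3,) = 2
  (u (u (f))) = u(2,) = 0
  (u (u (u (f)))) = u(0,) = 0

value = 0


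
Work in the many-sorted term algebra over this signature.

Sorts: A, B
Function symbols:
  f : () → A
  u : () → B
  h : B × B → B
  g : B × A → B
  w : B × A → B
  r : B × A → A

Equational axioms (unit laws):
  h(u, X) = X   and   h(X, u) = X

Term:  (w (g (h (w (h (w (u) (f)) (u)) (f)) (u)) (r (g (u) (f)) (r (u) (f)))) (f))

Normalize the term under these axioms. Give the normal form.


1. (w (g (h (w (h (w (u) (f)) (u)) (f)) (u)) (r (g (u) (f)) (r (u) (f)))) (f))  →  (w (g (w (h (w (u) (f)) (u)) (f)) (r (g (u) (f)) (r (u) (f)))) (f))
2. (w (g (w (h (w (u) (f)) (u)) (f)) (r (g (u) (f)) (r (u) (f)))) (f))  →  (w (g (w (w (u) (f)) (f)) (r (g (u) (f)) (r (u) (f)))) (f))

normal form = (w (g (w (w (u) (f)) (f)) (r (g (u) (f)) (r (u) (f)))) (f))


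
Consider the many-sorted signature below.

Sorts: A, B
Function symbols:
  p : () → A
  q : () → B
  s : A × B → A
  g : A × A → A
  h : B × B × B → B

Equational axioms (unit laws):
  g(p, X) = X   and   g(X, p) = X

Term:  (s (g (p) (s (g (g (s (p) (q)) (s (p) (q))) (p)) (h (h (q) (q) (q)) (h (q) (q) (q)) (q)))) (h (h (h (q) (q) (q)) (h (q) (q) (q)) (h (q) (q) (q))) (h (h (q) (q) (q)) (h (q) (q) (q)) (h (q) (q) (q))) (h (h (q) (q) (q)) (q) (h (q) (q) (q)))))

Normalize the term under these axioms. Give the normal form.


1. (s (g (p) (s (g (g (s (p) (q)) (s (p) (q))) (p)) (h (h (q) (q) (q)) (h (q) (q) (q)) (q)))) (h (h (h (q) (q) (q)) (h (q) (q) (q)) (h (q) (q) (q))) (h (h (q) (q) (q)) (h (q) (q) (q)) (h (q) (q) (q))) (h (h (q) (q) (q)) (q) (h (q) (q) (q)))))  →  (s (s (g (g (s (p) (q)) (s (p) (q))) (p)) (h (h (q) (q) (q)) (h (q) (q) (q)) (q))) (h (h (h (q) (q) (q)) (h (q) (q) (q)) (h (q) (q) (q))) (h (h (q) (q) (q)) (h (q) (q) (q)) (h (q) (q) (q))) (h (h (q) (q) (q)) (q) (h (q) (q) (q)))))
2. (s (s (g (g (s (p) (q)) (s (p) (q))) (p)) (h (h (q) (q) (q)) (h (q) (q) (q)) (q))) (h (h (h (q) (q) (q)) (h (q) (q) (q)) (h (q) (q) (q))) (h (h (q) (q) (q)) (h (q) (q) (q)) (h (q) (q) (q))) (h (h (q) (q) (q)) (q) (h (q) (q) (q)))))  →  (s (s (g (s (p) (q)) (s (p) (q))) (h (h (q) (q) (q)) (h (q) (q) (q)) (q))) (h (h (h (q) (q) (q)) (h (q) (q) (q)) (h (q) (q) (q))) (h (h (q) (q) (q)) (h (q) (q) (q)) (h (q) (q) (q))) (h (h (q) (q) (q)) (q) (h (q) (q) (q)))))

normal form = (s (s (g (s (p) (q)) (s (p) (q))) (h (h (q) (q) (q)) (h (q) (q) (q)) (q))) (h (h (h (q) (q) (q)) (h (q) (q) (q)) (h (q) (q) (q))) (h (h (q) (q) (q)) (h (q) (q) (q)) (h (q) (q) (q))) (h (h (q) (q) (q)) (q) (h (q) (q) (q)))))


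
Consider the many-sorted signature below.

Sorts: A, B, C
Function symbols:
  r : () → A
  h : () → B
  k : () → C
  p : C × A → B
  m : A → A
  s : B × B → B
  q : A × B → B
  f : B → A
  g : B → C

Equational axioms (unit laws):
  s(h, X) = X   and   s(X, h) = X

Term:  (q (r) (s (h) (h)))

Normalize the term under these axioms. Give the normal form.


normal form = (q (r) (h))

1. (q (r) (s (h) (h)))  →  (q (r) (h))


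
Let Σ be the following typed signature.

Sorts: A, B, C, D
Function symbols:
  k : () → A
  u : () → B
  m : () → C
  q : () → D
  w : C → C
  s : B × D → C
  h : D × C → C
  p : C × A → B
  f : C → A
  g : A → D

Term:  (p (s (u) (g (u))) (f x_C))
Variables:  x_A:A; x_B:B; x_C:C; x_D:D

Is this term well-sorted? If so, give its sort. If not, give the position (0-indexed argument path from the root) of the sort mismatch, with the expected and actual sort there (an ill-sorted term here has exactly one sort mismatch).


    (u) : B
      (u) : B
    (g (u)) : ✗ arg 0 at [0, 1, 0] has sort B, expected A
    x_C : C
  (f x_C) : A

ill-sorted at position [0, 1, 0]: expected A, got B


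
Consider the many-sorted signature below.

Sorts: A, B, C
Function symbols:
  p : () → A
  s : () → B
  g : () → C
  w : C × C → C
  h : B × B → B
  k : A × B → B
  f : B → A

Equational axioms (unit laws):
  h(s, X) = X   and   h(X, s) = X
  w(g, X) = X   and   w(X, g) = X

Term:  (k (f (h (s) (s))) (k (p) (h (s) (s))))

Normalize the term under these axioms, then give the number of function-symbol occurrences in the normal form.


size = 6

1. (k (f (h (s) (s))) (k (p) (h (s) (s))))  →  (k (f (s)) (k (p) (h (s) (s))))
2. (k (f (s)) (k (p) (h (s) (s))))  →  (k (f (s)) (k (p) (s)))
normal form: (k (f (s)) (k (p) (s)))


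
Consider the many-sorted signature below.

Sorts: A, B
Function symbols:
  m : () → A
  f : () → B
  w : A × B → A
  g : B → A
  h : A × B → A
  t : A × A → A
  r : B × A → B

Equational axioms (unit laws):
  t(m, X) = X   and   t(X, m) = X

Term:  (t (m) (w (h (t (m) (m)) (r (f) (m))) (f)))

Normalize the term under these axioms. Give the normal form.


normal form = (w (h (m) (r (f) (m))) (f))

1. (t (m) (w (h (t (m) (m)) (r (f) (m))) (f)))  →  (w (h (t (m) (m)) (r (f) (m))) (f))
2. (w (h (t (m) (m)) (r (f) (m))) (f))  →  (w (h (m) (r (f) (m))) (f))


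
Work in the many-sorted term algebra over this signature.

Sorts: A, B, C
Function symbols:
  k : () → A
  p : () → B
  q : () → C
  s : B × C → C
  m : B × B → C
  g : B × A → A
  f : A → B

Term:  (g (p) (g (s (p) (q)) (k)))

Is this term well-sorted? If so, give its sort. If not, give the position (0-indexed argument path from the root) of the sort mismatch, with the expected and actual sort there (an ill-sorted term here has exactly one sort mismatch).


  (p) : B
      (p) : B
      (q) : C
    (s (p) (q)) : C
    (k) : A
  (g (s (p) (q)) (k)) : ✗ arg 0 at [1, 0] has sort C, expected B

ill-sorted at position [1, 0]: expected B, got C


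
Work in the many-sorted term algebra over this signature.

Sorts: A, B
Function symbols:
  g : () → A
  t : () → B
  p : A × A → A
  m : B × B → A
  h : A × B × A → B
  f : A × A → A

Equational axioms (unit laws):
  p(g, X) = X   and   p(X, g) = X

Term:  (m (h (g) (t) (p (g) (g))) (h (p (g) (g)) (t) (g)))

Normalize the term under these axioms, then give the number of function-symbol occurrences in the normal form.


1. (m (h (g) (t) (p (g) (g))) (h (p (g) (g)) (t) (g)))  →  (m (h (g) (t) (g)) (h (p (g) (g)) (t) (g)))
2. (m (h (g) (t) (g)) (h (p (g) (g)) (t) (g)))  →  (m (h (g) (t) (g)) (h (g) (t) (g)))
normal form: (m (h (g) (t) (g)) (h (g) (t) (g)))

size = 9


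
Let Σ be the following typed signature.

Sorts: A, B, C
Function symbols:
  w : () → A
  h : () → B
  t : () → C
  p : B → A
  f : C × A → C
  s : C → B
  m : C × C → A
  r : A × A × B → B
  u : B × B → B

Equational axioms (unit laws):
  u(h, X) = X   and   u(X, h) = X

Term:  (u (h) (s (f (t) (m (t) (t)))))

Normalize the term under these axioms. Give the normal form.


1. (u (h) (s (f (t) (m (t) (t)))))  →  (s (f (t) (m (t) (t))))

normal form = (s (f (t) (m (t) (t))))


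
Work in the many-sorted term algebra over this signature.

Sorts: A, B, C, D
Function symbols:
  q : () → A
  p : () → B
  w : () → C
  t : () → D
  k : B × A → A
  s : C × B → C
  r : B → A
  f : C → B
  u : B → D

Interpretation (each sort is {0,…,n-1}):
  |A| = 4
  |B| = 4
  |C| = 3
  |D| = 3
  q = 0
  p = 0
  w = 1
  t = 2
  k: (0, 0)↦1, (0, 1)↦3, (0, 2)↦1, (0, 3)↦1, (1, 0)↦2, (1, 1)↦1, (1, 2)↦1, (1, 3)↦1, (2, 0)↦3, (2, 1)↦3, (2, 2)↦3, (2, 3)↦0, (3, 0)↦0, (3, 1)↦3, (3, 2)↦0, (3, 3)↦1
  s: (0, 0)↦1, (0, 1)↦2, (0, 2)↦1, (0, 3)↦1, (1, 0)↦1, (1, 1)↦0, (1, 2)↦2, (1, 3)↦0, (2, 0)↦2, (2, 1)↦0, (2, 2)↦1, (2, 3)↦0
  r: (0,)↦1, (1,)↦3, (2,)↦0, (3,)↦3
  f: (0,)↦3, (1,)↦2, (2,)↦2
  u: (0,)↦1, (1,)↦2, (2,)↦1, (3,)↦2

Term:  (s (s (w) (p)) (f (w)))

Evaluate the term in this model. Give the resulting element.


value = 2

  w = 1
  p = 0
  (s (w) (p)) = s(1, 0) = 1
  w = 1
  (f (w)) = f(1,) = 2
  (s (s (w) (p)) (f (w))) = s(1, 2) = 2


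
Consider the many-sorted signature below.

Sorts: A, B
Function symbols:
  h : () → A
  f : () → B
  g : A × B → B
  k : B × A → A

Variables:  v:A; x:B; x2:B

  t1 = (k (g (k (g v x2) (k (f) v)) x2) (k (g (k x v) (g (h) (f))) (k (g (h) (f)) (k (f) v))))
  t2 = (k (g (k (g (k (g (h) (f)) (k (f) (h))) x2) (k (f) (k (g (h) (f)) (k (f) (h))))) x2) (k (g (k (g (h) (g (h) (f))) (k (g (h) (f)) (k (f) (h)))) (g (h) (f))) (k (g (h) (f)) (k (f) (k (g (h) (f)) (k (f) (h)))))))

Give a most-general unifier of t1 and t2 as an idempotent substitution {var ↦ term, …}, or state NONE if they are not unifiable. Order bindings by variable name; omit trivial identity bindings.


{v ↦ (k (g (h) (f)) (k (f) (h))), x ↦ (g (h) (g (h) (f)))}


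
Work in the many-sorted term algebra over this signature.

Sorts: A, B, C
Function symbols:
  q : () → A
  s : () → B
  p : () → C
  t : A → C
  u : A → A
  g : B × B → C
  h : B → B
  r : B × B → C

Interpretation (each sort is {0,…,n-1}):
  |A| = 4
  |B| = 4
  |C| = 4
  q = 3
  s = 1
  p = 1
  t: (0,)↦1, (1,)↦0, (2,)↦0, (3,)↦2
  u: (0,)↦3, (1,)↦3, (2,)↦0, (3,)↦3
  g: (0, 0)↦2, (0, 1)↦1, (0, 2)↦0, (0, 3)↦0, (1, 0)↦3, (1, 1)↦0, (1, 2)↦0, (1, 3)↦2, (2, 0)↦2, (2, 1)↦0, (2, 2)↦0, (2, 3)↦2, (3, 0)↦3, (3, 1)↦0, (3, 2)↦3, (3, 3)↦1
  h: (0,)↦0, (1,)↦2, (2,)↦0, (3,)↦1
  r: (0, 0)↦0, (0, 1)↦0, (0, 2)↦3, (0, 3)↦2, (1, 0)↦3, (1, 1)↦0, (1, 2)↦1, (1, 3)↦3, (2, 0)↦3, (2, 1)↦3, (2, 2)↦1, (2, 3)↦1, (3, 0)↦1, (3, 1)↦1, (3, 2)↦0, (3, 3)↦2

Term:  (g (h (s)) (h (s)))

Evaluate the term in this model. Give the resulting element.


value = 0

  s = 1
  (h (s)) = h(1,) = 2
  s = 1
  (h (s)) = h(1,) = 2
  (g (h (s)) (h (s))) = g(2, 2) = 0


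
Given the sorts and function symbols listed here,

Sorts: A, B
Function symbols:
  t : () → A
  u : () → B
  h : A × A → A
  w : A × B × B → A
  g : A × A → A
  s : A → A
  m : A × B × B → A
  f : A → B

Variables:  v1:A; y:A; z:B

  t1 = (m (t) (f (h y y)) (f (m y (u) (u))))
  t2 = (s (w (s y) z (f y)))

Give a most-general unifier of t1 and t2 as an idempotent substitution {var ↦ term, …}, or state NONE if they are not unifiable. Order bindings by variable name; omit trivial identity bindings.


head clash or occurs-check failure — not unifiable

NONE (not unifiable)


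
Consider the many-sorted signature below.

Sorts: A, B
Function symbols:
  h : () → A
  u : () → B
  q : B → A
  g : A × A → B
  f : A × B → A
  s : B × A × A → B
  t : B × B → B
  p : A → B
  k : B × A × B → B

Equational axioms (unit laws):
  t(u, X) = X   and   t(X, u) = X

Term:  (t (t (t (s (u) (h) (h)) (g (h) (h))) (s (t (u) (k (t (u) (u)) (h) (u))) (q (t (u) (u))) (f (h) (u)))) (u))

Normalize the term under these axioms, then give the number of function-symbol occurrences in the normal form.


1. (t (t (t (s (u) (h) (h)) (g (h) (h))) (s (t (u) (k (t (u) (u)) (h) (u))) (q (t (u) (u))) (f (h) (u)))) (u))  →  (t (t (s (u) (h) (h)) (g (h) (h))) (s (t (u) (k (t (u) (u)) (h) (u))) (q (t (u) (u))) (f (h) (u))))
2. (t (t (s (u) (h) (h)) (g (h) (h))) (s (t (u) (k (t (u) (u)) (h) (u))) (q (t (u) (u))) (f (h) (u))))  →  (t (t (s (u) (h) (h)) (g (h) (h))) (s (k (t (u) (u)) (h) (u)) (q (t (u) (u))) (f (h) (u))))
3. (t (t (s (u) (h) (h)) (g (h) (h))) (s (k (t (u) (u)) (h) (u)) (q (t (u) (u))) (f (h) (u))))  →  (t (t (s (u) (h) (h)) (g (h) (h))) (s (k (u) (h) (u)) (q (t (u) (u))) (f (h) (u))))
4. (t (t (s (u) (h) (h)) (g (h) (h))) (s (k (u) (h) (u)) (q (t (u) (u))) (f (h) (u))))  →  (t (t (s (u) (h) (h)) (g (h) (h))) (s (k (u) (h) (u)) (q (u)) (f (h) (u))))
normal form: (t (t (s (u) (h) (h)) (g (h) (h))) (s (k (u) (h) (u)) (q (u)) (f (h) (u))))

size = 19


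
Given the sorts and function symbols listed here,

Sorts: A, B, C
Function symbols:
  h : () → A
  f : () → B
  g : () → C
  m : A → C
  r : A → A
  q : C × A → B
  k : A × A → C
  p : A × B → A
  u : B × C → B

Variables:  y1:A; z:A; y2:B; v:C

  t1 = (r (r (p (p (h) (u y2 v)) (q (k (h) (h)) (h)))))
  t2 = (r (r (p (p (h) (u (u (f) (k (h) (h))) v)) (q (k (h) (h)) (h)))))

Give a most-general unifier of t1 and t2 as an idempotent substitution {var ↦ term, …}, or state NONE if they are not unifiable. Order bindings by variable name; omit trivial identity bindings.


{y2 ↦ (u (f) (k (h) (h)))}


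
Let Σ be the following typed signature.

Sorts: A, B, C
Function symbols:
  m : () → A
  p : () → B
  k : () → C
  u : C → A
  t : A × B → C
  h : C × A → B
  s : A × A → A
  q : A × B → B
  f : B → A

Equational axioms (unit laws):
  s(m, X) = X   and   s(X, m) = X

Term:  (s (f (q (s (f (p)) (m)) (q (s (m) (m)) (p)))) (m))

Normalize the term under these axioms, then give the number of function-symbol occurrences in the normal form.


1. (s (f (q (s (f (p)) (m)) (q (s (m) (m)) (p)))) (m))  →  (f (q (s (f (p)) (m)) (q (s (m) (m)) (p))))
2. (f (q (s (f (p)) (m)) (q (s (m) (m)) (p))))  →  (f (q (f (p)) (q (s (m) (m)) (p))))
3. (f (q (f (p)) (q (s (m) (m)) (p))))  →  (f (q (f (p)) (q (m) (p))))
normal form: (f (q (f (p)) (q (m) (p))))

size = 7


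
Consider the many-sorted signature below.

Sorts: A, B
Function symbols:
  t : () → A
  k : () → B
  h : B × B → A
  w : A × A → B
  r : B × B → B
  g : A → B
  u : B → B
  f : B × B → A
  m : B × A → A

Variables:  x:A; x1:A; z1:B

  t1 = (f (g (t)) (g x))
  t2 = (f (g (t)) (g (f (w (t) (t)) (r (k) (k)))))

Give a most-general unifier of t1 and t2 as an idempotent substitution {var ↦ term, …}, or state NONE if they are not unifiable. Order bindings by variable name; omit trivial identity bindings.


{x ↦ (f (w (t) (t)) (r (k) (k)))}


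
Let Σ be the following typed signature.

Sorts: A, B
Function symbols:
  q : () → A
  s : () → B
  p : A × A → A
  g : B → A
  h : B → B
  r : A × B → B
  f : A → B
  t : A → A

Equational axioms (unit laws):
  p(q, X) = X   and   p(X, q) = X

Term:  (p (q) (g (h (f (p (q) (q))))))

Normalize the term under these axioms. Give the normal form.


normal form = (g (h (f (q))))

1. (p (q) (g (h (f (p (q) (q))))))  →  (g (h (f (p (q) (q)))))
2. (g (h (f (p (q) (q)))))  →  (g (h (f (q))))


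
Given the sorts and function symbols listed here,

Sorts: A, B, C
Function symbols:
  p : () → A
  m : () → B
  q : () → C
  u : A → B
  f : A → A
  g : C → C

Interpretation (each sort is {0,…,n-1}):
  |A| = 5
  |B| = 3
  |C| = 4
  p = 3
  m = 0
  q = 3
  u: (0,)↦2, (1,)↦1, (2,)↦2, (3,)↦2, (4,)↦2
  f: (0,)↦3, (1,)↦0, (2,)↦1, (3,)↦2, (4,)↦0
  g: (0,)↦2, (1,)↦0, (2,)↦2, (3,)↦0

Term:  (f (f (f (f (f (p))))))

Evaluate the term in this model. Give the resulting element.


  p = 3
  (f (p)) = f(3,) = 2
  (f (f (p))) = f(2,) = 1
  (f (f (f (p)))) = f(1,) = 0
  (f (f (f (f (p))))) = f(0,) = 3
  (f (f (f (f (f (p)))))) = f(3,) = 2

value = 2


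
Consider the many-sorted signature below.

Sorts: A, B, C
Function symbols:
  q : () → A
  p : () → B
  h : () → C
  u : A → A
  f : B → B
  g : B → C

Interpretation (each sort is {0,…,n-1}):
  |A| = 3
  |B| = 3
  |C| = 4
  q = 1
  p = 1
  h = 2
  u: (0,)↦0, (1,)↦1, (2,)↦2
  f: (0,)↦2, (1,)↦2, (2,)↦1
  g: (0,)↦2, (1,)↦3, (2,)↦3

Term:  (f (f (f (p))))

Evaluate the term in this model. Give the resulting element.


value = 2

  p = 1
  (f (p)) = f(1,) = 2
  (f (f (p))) = f(2,) = 1
  (f (f (f (p)))) = f(1,) = 2


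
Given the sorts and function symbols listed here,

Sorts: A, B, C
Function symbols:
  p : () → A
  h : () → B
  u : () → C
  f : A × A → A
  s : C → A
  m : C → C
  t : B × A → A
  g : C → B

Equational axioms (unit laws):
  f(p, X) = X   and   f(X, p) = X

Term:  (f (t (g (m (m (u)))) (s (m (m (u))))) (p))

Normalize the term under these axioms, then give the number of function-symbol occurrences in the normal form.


1. (f (t (g (m (m (u)))) (s (m (m (u))))) (p))  →  (t (g (m (m (u)))) (s (m (m (u)))))
normal form: (t (g (m (m (u)))) (s (m (m (u)))))

size = 9
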